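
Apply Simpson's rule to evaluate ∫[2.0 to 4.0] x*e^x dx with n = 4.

f(x) = x*e^x
a = 2.0, b = 4.0, n = 4
h = (b - a)/n = 0.500000

Simpson's rule: (h/3)[f(x₀) + 4f(x₁) + 2f(x₂) + ... + f(xₙ)]

x_0 = 2.0000, f(x_0) = 14.778112, coefficient = 1
x_1 = 2.5000, f(x_1) = 30.456235, coefficient = 4
x_2 = 3.0000, f(x_2) = 60.256611, coefficient = 2
x_3 = 3.5000, f(x_3) = 115.904082, coefficient = 4
x_4 = 4.0000, f(x_4) = 218.392600, coefficient = 1

I ≈ (0.500000/3) × 939.125201 = 156.520867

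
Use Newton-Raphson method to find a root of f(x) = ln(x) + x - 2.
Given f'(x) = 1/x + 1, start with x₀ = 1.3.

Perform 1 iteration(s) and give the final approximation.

f(x) = ln(x) + x - 2
f'(x) = 1/x + 1
x₀ = 1.3

Newton-Raphson formula: x_{n+1} = x_n - f(x_n)/f'(x_n)

Iteration 1:
  f(1.300000) = -0.437636
  f'(1.300000) = 1.769231
  x_1 = 1.300000 - (-0.437636)/1.769231 = 1.547359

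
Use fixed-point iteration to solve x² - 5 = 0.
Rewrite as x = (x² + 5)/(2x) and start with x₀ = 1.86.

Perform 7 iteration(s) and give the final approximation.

Equation: x² - 5 = 0
Fixed-point form: x = (x² + 5)/(2x)
x₀ = 1.86

x_1 = g(1.860000) = 2.274086
x_2 = g(2.274086) = 2.236386
x_3 = g(2.236386) = 2.236068
x_4 = g(2.236068) = 2.236068
x_5 = g(2.236068) = 2.236068
x_6 = g(2.236068) = 2.236068
x_7 = g(2.236068) = 2.236068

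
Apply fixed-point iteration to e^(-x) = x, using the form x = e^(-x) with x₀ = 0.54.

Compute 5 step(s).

Equation: e^(-x) = x
Fixed-point form: x = e^(-x)
x₀ = 0.54

x_1 = g(0.540000) = 0.582748
x_2 = g(0.582748) = 0.558362
x_3 = g(0.558362) = 0.572146
x_4 = g(0.572146) = 0.564313
x_5 = g(0.564313) = 0.568751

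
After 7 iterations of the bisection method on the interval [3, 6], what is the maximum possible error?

Bisection error bound: |error| ≤ (b-a)/2^n
|error| ≤ (6 - 3)/2^7 = 3/2^7
|error| ≤ 0.0234375000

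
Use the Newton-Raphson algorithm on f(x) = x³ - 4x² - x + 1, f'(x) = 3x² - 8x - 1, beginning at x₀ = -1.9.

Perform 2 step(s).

f(x) = x³ - 4x² - x + 1
f'(x) = 3x² - 8x - 1
x₀ = -1.9

Newton-Raphson formula: x_{n+1} = x_n - f(x_n)/f'(x_n)

Iteration 1:
  f(-1.900000) = -18.399000
  f'(-1.900000) = 25.030000
  x_1 = -1.900000 - (-18.399000)/25.030000 = -1.164922
Iteration 2:
  f(-1.164922) = -4.844102
  f'(-1.164922) = 12.390507
  x_2 = -1.164922 - (-4.844102)/12.390507 = -0.773969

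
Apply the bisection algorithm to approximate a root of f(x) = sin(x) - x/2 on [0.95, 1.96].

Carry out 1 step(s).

f(x) = sin(x) - x/2
Initial interval: [0.95, 1.96]

Iteration 1:
  c_1 = (0.950000 + 1.960000)/2 = 1.455000
  f(c_1) = f(1.455000) = 0.265803
  f(a) × f(c) ≥ 0, new interval: [1.455000, 1.960000]

After 1 iteration(s), the approximation is c_1 = 1.455000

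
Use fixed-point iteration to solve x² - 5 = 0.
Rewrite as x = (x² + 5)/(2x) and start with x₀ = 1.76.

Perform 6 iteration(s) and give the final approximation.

Equation: x² - 5 = 0
Fixed-point form: x = (x² + 5)/(2x)
x₀ = 1.76

x_1 = g(1.760000) = 2.300455
x_2 = g(2.300455) = 2.236969
x_3 = g(2.236969) = 2.236068
x_4 = g(2.236068) = 2.236068
x_5 = g(2.236068) = 2.236068
x_6 = g(2.236068) = 2.236068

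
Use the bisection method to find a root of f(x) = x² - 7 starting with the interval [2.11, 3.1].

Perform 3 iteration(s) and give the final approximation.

f(x) = x² - 7
Initial interval: [2.11, 3.1]

Iteration 1:
  c_1 = (2.110000 + 3.100000)/2 = 2.605000
  f(c_1) = f(2.605000) = -0.213975
  f(a) × f(c) ≥ 0, new interval: [2.605000, 3.100000]
Iteration 2:
  c_2 = (2.605000 + 3.100000)/2 = 2.852500
  f(c_2) = f(2.852500) = 1.136756
  f(a) × f(c) < 0, new interval: [2.605000, 2.852500]
Iteration 3:
  c_3 = (2.605000 + 2.852500)/2 = 2.728750
  f(c_3) = f(2.728750) = 0.446077
  f(a) × f(c) < 0, new interval: [2.605000, 2.728750]

After 3 iteration(s), the approximation is c_3 = 2.728750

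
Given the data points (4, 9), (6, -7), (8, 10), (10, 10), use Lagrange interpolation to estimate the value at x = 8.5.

Lagrange interpolation formula:
P(x) = Σ yᵢ × Lᵢ(x)
where Lᵢ(x) = Π_{j≠i} (x - xⱼ)/(xᵢ - xⱼ)

L_0(8.5) = (8.5 - 6)/(4 - 6) × (8.5 - 8)/(4 - 8) × (8.5 - 10)/(4 - 10) = 0.039062
L_1(8.5) = (8.5 - 4)/(6 - 4) × (8.5 - 8)/(6 - 8) × (8.5 - 10)/(6 - 10) = -0.210938
L_2(8.5) = (8.5 - 4)/(8 - 4) × (8.5 - 6)/(8 - 6) × (8.5 - 10)/(8 - 10) = 1.054688
L_3(8.5) = (8.5 - 4)/(10 - 4) × (8.5 - 6)/(10 - 6) × (8.5 - 8)/(10 - 8) = 0.117188

P(8.5) = 9×L_0(8.5) + (-7)×L_1(8.5) + 10×L_2(8.5) + 10×L_3(8.5)
P(8.5) = 13.546875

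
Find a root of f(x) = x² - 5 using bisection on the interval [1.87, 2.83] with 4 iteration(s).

f(x) = x² - 5
Initial interval: [1.87, 2.83]

Iteration 1:
  c_1 = (1.870000 + 2.830000)/2 = 2.350000
  f(c_1) = f(2.350000) = 0.522500
  f(a) × f(c) < 0, new interval: [1.870000, 2.350000]
Iteration 2:
  c_2 = (1.870000 + 2.350000)/2 = 2.110000
  f(c_2) = f(2.110000) = -0.547900
  f(a) × f(c) ≥ 0, new interval: [2.110000, 2.350000]
Iteration 3:
  c_3 = (2.110000 + 2.350000)/2 = 2.230000
  f(c_3) = f(2.230000) = -0.027100
  f(a) × f(c) ≥ 0, new interval: [2.230000, 2.350000]
Iteration 4:
  c_4 = (2.230000 + 2.350000)/2 = 2.290000
  f(c_4) = f(2.290000) = 0.244100
  f(a) × f(c) < 0, new interval: [2.230000, 2.290000]

After 4 iteration(s), the approximation is c_4 = 2.290000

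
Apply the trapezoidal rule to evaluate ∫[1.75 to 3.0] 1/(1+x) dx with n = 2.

f(x) = 1/(1+x)
a = 1.75, b = 3.0, n = 2
h = (b - a)/n = 0.625000

Trapezoidal rule: (h/2)[f(x₀) + 2f(x₁) + 2f(x₂) + ... + f(xₙ)]

x_0 = 1.7500, f(x_0) = 0.363636, coefficient = 1
x_1 = 2.3750, f(x_1) = 0.296296, coefficient = 2
x_2 = 3.0000, f(x_2) = 0.250000, coefficient = 1

I ≈ (0.625000/2) × 1.206229 = 0.376947
Exact value: 0.374693
Error: 0.002253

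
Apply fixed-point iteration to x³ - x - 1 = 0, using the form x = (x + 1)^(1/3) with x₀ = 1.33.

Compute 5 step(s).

Equation: x³ - x - 1 = 0
Fixed-point form: x = (x + 1)^(1/3)
x₀ = 1.33

x_1 = g(1.330000) = 1.325721
x_2 = g(1.325721) = 1.324908
x_3 = g(1.324908) = 1.324754
x_4 = g(1.324754) = 1.324725
x_5 = g(1.324725) = 1.324719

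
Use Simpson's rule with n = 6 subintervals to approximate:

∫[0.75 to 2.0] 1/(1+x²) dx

f(x) = 1/(1+x²)
a = 0.75, b = 2.0, n = 6
h = (b - a)/n = 0.208333

Simpson's rule: (h/3)[f(x₀) + 4f(x₁) + 2f(x₂) + ... + f(xₙ)]

x_0 = 0.7500, f(x_0) = 0.640000, coefficient = 1
x_1 = 0.9583, f(x_1) = 0.521267, coefficient = 4
x_2 = 1.1667, f(x_2) = 0.423529, coefficient = 2
x_3 = 1.3750, f(x_3) = 0.345946, coefficient = 4
x_4 = 1.5833, f(x_4) = 0.285149, coefficient = 2
x_5 = 1.7917, f(x_5) = 0.237526, coefficient = 4
x_6 = 2.0000, f(x_6) = 0.200000, coefficient = 1

I ≈ (0.208333/3) × 6.676311 = 0.463633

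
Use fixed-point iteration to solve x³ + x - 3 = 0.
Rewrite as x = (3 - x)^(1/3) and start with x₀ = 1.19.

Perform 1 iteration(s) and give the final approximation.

Equation: x³ + x - 3 = 0
Fixed-point form: x = (3 - x)^(1/3)
x₀ = 1.19

x_1 = g(1.190000) = 1.218689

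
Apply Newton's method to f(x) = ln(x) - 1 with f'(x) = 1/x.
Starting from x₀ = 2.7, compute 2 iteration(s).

f(x) = ln(x) - 1
f'(x) = 1/x
x₀ = 2.7

Newton-Raphson formula: x_{n+1} = x_n - f(x_n)/f'(x_n)

Iteration 1:
  f(2.700000) = -0.006748
  f'(2.700000) = 0.370370
  x_1 = 2.700000 - (-0.006748)/0.370370 = 2.718220
Iteration 2:
  f(2.718220) = -0.000023
  f'(2.718220) = 0.367888
  x_2 = 2.718220 - (-0.000023)/0.367888 = 2.718282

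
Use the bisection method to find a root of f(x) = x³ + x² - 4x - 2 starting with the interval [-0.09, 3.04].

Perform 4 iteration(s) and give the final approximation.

f(x) = x³ + x² - 4x - 2
Initial interval: [-0.09, 3.04]

Iteration 1:
  c_1 = (-0.090000 + 3.040000)/2 = 1.475000
  f(c_1) = f(1.475000) = -2.515328
  f(a) × f(c) ≥ 0, new interval: [1.475000, 3.040000]
Iteration 2:
  c_2 = (1.475000 + 3.040000)/2 = 2.257500
  f(c_2) = f(2.257500) = 5.571218
  f(a) × f(c) < 0, new interval: [1.475000, 2.257500]
Iteration 3:
  c_3 = (1.475000 + 2.257500)/2 = 1.866250
  f(c_3) = f(1.866250) = 0.517831
  f(a) × f(c) < 0, new interval: [1.475000, 1.866250]
Iteration 4:
  c_4 = (1.475000 + 1.866250)/2 = 1.670625
  f(c_4) = f(1.670625) = -1.228818
  f(a) × f(c) ≥ 0, new interval: [1.670625, 1.866250]

After 4 iteration(s), the approximation is c_4 = 1.670625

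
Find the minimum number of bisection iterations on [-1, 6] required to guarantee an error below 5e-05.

We need (b-a)/2^n ≤ 5e-05
(6 - (-1))/2^n ≤ 5e-05
7/2^n ≤ 5e-05
2^n ≥ 140000
n ≥ log₂(140000) = 17.10
n ≥ 18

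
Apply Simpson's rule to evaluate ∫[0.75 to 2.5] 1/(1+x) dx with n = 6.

f(x) = 1/(1+x)
a = 0.75, b = 2.5, n = 6
h = (b - a)/n = 0.291667

Simpson's rule: (h/3)[f(x₀) + 4f(x₁) + 2f(x₂) + ... + f(xₙ)]

x_0 = 0.7500, f(x_0) = 0.571429, coefficient = 1
x_1 = 1.0417, f(x_1) = 0.489796, coefficient = 4
x_2 = 1.3333, f(x_2) = 0.428571, coefficient = 2
x_3 = 1.6250, f(x_3) = 0.380952, coefficient = 4
x_4 = 1.9167, f(x_4) = 0.342857, coefficient = 2
x_5 = 2.2083, f(x_5) = 0.311688, coefficient = 4
x_6 = 2.5000, f(x_6) = 0.285714, coefficient = 1

I ≈ (0.291667/3) × 7.129746 = 0.693170
Exact value: 0.693147
Error: 0.000023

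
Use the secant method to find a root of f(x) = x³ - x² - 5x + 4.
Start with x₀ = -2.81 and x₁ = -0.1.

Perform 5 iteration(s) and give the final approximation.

f(x) = x³ - x² - 5x + 4
x₀ = -2.81, x₁ = -0.1

Secant formula: x_{n+1} = x_n - f(x_n)(x_n - x_{n-1})/(f(x_n) - f(x_{n-1}))

Iteration 1:
  f(-2.810000) = -12.034141
  f(-0.100000) = 4.489000
  x_2 = -0.100000 - 4.489000×(-0.100000 - (-2.810000))/(4.489000 - (-12.034141))
       = -0.836252
Iteration 2:
  f(-0.100000) = 4.489000
  f(-0.836252) = 6.897137
  x_3 = -0.836252 - 6.897137×(-0.836252 - (-0.100000))/(6.897137 - 4.489000)
       = 1.272444
Iteration 3:
  f(-0.836252) = 6.897137
  f(1.272444) = -1.921103
  x_4 = 1.272444 - (-1.921103)×(1.272444 - (-0.836252))/(-1.921103 - 6.897137)
       = 0.813053
Iteration 4:
  f(1.272444) = -1.921103
  f(0.813053) = -0.188848
  x_5 = 0.813053 - (-0.188848)×(0.813053 - 1.272444)/(-0.188848 - (-1.921103))
       = 0.762971
Iteration 5:
  f(0.813053) = -0.188848
  f(0.762971) = 0.047165
  x_6 = 0.762971 - 0.047165×(0.762971 - 0.813053)/(0.047165 - (-0.188848))
       = 0.772979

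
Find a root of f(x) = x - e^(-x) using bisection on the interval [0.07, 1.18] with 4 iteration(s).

f(x) = x - e^(-x)
Initial interval: [0.07, 1.18]

Iteration 1:
  c_1 = (0.070000 + 1.180000)/2 = 0.625000
  f(c_1) = f(0.625000) = 0.089739
  f(a) × f(c) < 0, new interval: [0.070000, 0.625000]
Iteration 2:
  c_2 = (0.070000 + 0.625000)/2 = 0.347500
  f(c_2) = f(0.347500) = -0.358952
  f(a) × f(c) ≥ 0, new interval: [0.347500, 0.625000]
Iteration 3:
  c_3 = (0.347500 + 0.625000)/2 = 0.486250
  f(c_3) = f(0.486250) = -0.128678
  f(a) × f(c) ≥ 0, new interval: [0.486250, 0.625000]
Iteration 4:
  c_4 = (0.486250 + 0.625000)/2 = 0.555625
  f(c_4) = f(0.555625) = -0.018089
  f(a) × f(c) ≥ 0, new interval: [0.555625, 0.625000]

After 4 iteration(s), the approximation is c_4 = 0.555625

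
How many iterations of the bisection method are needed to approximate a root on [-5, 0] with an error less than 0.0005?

We need (b-a)/2^n ≤ 0.0005
(0 - (-5))/2^n ≤ 0.0005
5/2^n ≤ 0.0005
2^n ≥ 10000
n ≥ log₂(10000) = 13.29
n ≥ 14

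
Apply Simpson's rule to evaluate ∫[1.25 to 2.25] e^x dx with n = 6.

f(x) = e^x
a = 1.25, b = 2.25, n = 6
h = (b - a)/n = 0.166667

Simpson's rule: (h/3)[f(x₀) + 4f(x₁) + 2f(x₂) + ... + f(xₙ)]

x_0 = 1.2500, f(x_0) = 3.490343, coefficient = 1
x_1 = 1.4167, f(x_1) = 4.123353, coefficient = 4
x_2 = 1.5833, f(x_2) = 4.871166, coefficient = 2
x_3 = 1.7500, f(x_3) = 5.754603, coefficient = 4
x_4 = 1.9167, f(x_4) = 6.798260, coefficient = 2
x_5 = 2.0833, f(x_5) = 8.031195, coefficient = 4
x_6 = 2.2500, f(x_6) = 9.487736, coefficient = 1

I ≈ (0.166667/3) × 107.953533 = 5.997419
Exact value: 5.997393
Error: 0.000026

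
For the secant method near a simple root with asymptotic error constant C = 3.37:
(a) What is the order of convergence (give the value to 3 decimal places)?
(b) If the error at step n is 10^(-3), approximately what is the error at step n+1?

(a) Secant method has superlinear convergence with order φ = (1+√5)/2 ≈ 1.618.
    This means |e_{n+1}| ≈ C|e_n|^1.618.

(b) With |e_n| = 10^(-3) and C = 3.37:
    |e_{n+1}| ≈ 3.37 × (10^(-3))^1.618 = 3.37 × 10^(-4.85)

(a) ≈ 1.618 (golden ratio); (b) |e_{n+1}| ≈ 4.716e-05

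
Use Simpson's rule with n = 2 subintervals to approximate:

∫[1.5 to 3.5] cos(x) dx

f(x) = cos(x)
a = 1.5, b = 3.5, n = 2
h = (b - a)/n = 1.000000

Simpson's rule: (h/3)[f(x₀) + 4f(x₁) + 2f(x₂) + ... + f(xₙ)]

x_0 = 1.5000, f(x_0) = 0.070737, coefficient = 1
x_1 = 2.5000, f(x_1) = -0.801144, coefficient = 4
x_2 = 3.5000, f(x_2) = -0.936457, coefficient = 1

I ≈ (1.000000/3) × -4.070294 = -1.356765
Exact value: -1.348278
Error: 0.008486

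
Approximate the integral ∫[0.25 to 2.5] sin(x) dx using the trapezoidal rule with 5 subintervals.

f(x) = sin(x)
a = 0.25, b = 2.5, n = 5
h = (b - a)/n = 0.450000

Trapezoidal rule: (h/2)[f(x₀) + 2f(x₁) + 2f(x₂) + ... + f(xₙ)]

x_0 = 0.2500, f(x_0) = 0.247404, coefficient = 1
x_1 = 0.7000, f(x_1) = 0.644218, coefficient = 2
x_2 = 1.1500, f(x_2) = 0.912764, coefficient = 2
x_3 = 1.6000, f(x_3) = 0.999574, coefficient = 2
x_4 = 2.0500, f(x_4) = 0.887362, coefficient = 2
x_5 = 2.5000, f(x_5) = 0.598472, coefficient = 1

I ≈ (0.450000/2) × 7.733711 = 1.740085
Exact value: 1.770056
Error: 0.029971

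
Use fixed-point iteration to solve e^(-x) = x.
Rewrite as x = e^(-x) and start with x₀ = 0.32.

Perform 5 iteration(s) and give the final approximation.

Equation: e^(-x) = x
Fixed-point form: x = e^(-x)
x₀ = 0.32

x_1 = g(0.320000) = 0.726149
x_2 = g(0.726149) = 0.483768
x_3 = g(0.483768) = 0.616456
x_4 = g(0.616456) = 0.539854
x_5 = g(0.539854) = 0.582833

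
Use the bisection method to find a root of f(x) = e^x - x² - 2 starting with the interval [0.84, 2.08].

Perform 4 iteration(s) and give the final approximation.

f(x) = e^x - x² - 2
Initial interval: [0.84, 2.08]

Iteration 1:
  c_1 = (0.840000 + 2.080000)/2 = 1.460000
  f(c_1) = f(1.460000) = 0.174360
  f(a) × f(c) < 0, new interval: [0.840000, 1.460000]
Iteration 2:
  c_2 = (0.840000 + 1.460000)/2 = 1.150000
  f(c_2) = f(1.150000) = -0.164307
  f(a) × f(c) ≥ 0, new interval: [1.150000, 1.460000]
Iteration 3:
  c_3 = (1.150000 + 1.460000)/2 = 1.305000
  f(c_3) = f(1.305000) = -0.015336
  f(a) × f(c) ≥ 0, new interval: [1.305000, 1.460000]
Iteration 4:
  c_4 = (1.305000 + 1.460000)/2 = 1.382500
  f(c_4) = f(1.382500) = 0.073545
  f(a) × f(c) < 0, new interval: [1.305000, 1.382500]

After 4 iteration(s), the approximation is c_4 = 1.382500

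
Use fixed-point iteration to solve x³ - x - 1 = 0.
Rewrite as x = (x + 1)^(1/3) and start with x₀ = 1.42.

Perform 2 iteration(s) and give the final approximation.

Equation: x³ - x - 1 = 0
Fixed-point form: x = (x + 1)^(1/3)
x₀ = 1.42

x_1 = g(1.420000) = 1.342575
x_2 = g(1.342575) = 1.328101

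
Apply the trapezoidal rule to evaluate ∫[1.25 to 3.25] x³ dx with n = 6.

f(x) = x³
a = 1.25, b = 3.25, n = 6
h = (b - a)/n = 0.333333

Trapezoidal rule: (h/2)[f(x₀) + 2f(x₁) + 2f(x₂) + ... + f(xₙ)]

x_0 = 1.2500, f(x_0) = 1.953125, coefficient = 1
x_1 = 1.5833, f(x_1) = 3.969329, coefficient = 2
x_2 = 1.9167, f(x_2) = 7.041088, coefficient = 2
x_3 = 2.2500, f(x_3) = 11.390625, coefficient = 2
x_4 = 2.5833, f(x_4) = 17.240162, coefficient = 2
x_5 = 2.9167, f(x_5) = 24.811921, coefficient = 2
x_6 = 3.2500, f(x_6) = 34.328125, coefficient = 1

I ≈ (0.333333/2) × 165.187500 = 27.531250
Exact value: 27.281250
Error: 0.250000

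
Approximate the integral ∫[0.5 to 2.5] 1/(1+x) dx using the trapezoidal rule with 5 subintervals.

f(x) = 1/(1+x)
a = 0.5, b = 2.5, n = 5
h = (b - a)/n = 0.400000

Trapezoidal rule: (h/2)[f(x₀) + 2f(x₁) + 2f(x₂) + ... + f(xₙ)]

x_0 = 0.5000, f(x_0) = 0.666667, coefficient = 1
x_1 = 0.9000, f(x_1) = 0.526316, coefficient = 2
x_2 = 1.3000, f(x_2) = 0.434783, coefficient = 2
x_3 = 1.7000, f(x_3) = 0.370370, coefficient = 2
x_4 = 2.1000, f(x_4) = 0.322581, coefficient = 2
x_5 = 2.5000, f(x_5) = 0.285714, coefficient = 1

I ≈ (0.400000/2) × 4.260480 = 0.852096
Exact value: 0.847298
Error: 0.004798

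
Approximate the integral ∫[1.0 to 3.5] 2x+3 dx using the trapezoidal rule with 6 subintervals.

f(x) = 2x+3
a = 1.0, b = 3.5, n = 6
h = (b - a)/n = 0.416667

Trapezoidal rule: (h/2)[f(x₀) + 2f(x₁) + 2f(x₂) + ... + f(xₙ)]

x_0 = 1.0000, f(x_0) = 5.000000, coefficient = 1
x_1 = 1.4167, f(x_1) = 5.833333, coefficient = 2
x_2 = 1.8333, f(x_2) = 6.666667, coefficient = 2
x_3 = 2.2500, f(x_3) = 7.500000, coefficient = 2
x_4 = 2.6667, f(x_4) = 8.333333, coefficient = 2
x_5 = 3.0833, f(x_5) = 9.166667, coefficient = 2
x_6 = 3.5000, f(x_6) = 10.000000, coefficient = 1

I ≈ (0.416667/2) × 90.000000 = 18.750000
Exact value: 18.750000
Error: 0.000000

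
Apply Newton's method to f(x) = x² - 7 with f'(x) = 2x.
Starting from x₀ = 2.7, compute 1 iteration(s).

f(x) = x² - 7
f'(x) = 2x
x₀ = 2.7

Newton-Raphson formula: x_{n+1} = x_n - f(x_n)/f'(x_n)

Iteration 1:
  f(2.700000) = 0.290000
  f'(2.700000) = 5.400000
  x_1 = 2.700000 - 0.290000/5.400000 = 2.646296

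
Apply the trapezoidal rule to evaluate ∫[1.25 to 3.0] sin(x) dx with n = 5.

f(x) = sin(x)
a = 1.25, b = 3.0, n = 5
h = (b - a)/n = 0.350000

Trapezoidal rule: (h/2)[f(x₀) + 2f(x₁) + 2f(x₂) + ... + f(xₙ)]

x_0 = 1.2500, f(x_0) = 0.948985, coefficient = 1
x_1 = 1.6000, f(x_1) = 0.999574, coefficient = 2
x_2 = 1.9500, f(x_2) = 0.928960, coefficient = 2
x_3 = 2.3000, f(x_3) = 0.745705, coefficient = 2
x_4 = 2.6500, f(x_4) = 0.472031, coefficient = 2
x_5 = 3.0000, f(x_5) = 0.141120, coefficient = 1

I ≈ (0.350000/2) × 7.382643 = 1.291962
Exact value: 1.305315
Error: 0.013352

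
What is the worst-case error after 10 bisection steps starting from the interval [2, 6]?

Bisection error bound: |error| ≤ (b-a)/2^n
|error| ≤ (6 - 2)/2^10 = 4/2^10
|error| ≤ 0.0039062500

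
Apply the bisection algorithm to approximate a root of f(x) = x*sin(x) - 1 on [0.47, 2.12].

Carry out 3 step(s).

f(x) = x*sin(x) - 1
Initial interval: [0.47, 2.12]

Iteration 1:
  c_1 = (0.470000 + 2.120000)/2 = 1.295000
  f(c_1) = f(1.295000) = 0.246060
  f(a) × f(c) < 0, new interval: [0.470000, 1.295000]
Iteration 2:
  c_2 = (0.470000 + 1.295000)/2 = 0.882500
  f(c_2) = f(0.882500) = -0.318419
  f(a) × f(c) ≥ 0, new interval: [0.882500, 1.295000]
Iteration 3:
  c_3 = (0.882500 + 1.295000)/2 = 1.088750
  f(c_3) = f(1.088750) = -0.035315
  f(a) × f(c) ≥ 0, new interval: [1.088750, 1.295000]

After 3 iteration(s), the approximation is c_3 = 1.088750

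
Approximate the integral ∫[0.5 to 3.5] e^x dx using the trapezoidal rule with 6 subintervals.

f(x) = e^x
a = 0.5, b = 3.5, n = 6
h = (b - a)/n = 0.500000

Trapezoidal rule: (h/2)[f(x₀) + 2f(x₁) + 2f(x₂) + ... + f(xₙ)]

x_0 = 0.5000, f(x_0) = 1.648721, coefficient = 1
x_1 = 1.0000, f(x_1) = 2.718282, coefficient = 2
x_2 = 1.5000, f(x_2) = 4.481689, coefficient = 2
x_3 = 2.0000, f(x_3) = 7.389056, coefficient = 2
x_4 = 2.5000, f(x_4) = 12.182494, coefficient = 2
x_5 = 3.0000, f(x_5) = 20.085537, coefficient = 2
x_6 = 3.5000, f(x_6) = 33.115452, coefficient = 1

I ≈ (0.500000/2) × 128.478289 = 32.119572
Exact value: 31.466731
Error: 0.652842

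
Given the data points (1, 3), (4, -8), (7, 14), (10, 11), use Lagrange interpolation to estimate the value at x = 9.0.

Lagrange interpolation formula:
P(x) = Σ yᵢ × Lᵢ(x)
where Lᵢ(x) = Π_{j≠i} (x - xⱼ)/(xᵢ - xⱼ)

L_0(9.0) = (9.0 - 4)/(1 - 4) × (9.0 - 7)/(1 - 7) × (9.0 - 10)/(1 - 10) = 0.061728
L_1(9.0) = (9.0 - 1)/(4 - 1) × (9.0 - 7)/(4 - 7) × (9.0 - 10)/(4 - 10) = -0.296296
L_2(9.0) = (9.0 - 1)/(7 - 1) × (9.0 - 4)/(7 - 4) × (9.0 - 10)/(7 - 10) = 0.740741
L_3(9.0) = (9.0 - 1)/(10 - 1) × (9.0 - 4)/(10 - 4) × (9.0 - 7)/(10 - 7) = 0.493827

P(9.0) = 3×L_0(9.0) + (-8)×L_1(9.0) + 14×L_2(9.0) + 11×L_3(9.0)
P(9.0) = 18.358025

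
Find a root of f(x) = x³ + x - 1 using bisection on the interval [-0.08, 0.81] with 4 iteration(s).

f(x) = x³ + x - 1
Initial interval: [-0.08, 0.81]

Iteration 1:
  c_1 = (-0.080000 + 0.810000)/2 = 0.365000
  f(c_1) = f(0.365000) = -0.586373
  f(a) × f(c) ≥ 0, new interval: [0.365000, 0.810000]
Iteration 2:
  c_2 = (0.365000 + 0.810000)/2 = 0.587500
  f(c_2) = f(0.587500) = -0.209721
  f(a) × f(c) ≥ 0, new interval: [0.587500, 0.810000]
Iteration 3:
  c_3 = (0.587500 + 0.810000)/2 = 0.698750
  f(c_3) = f(0.698750) = 0.039916
  f(a) × f(c) < 0, new interval: [0.587500, 0.698750]
Iteration 4:
  c_4 = (0.587500 + 0.698750)/2 = 0.643125
  f(c_4) = f(0.643125) = -0.090872
  f(a) × f(c) ≥ 0, new interval: [0.643125, 0.698750]

After 4 iteration(s), the approximation is c_4 = 0.643125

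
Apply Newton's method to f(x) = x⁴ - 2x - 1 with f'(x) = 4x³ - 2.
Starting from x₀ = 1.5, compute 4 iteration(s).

f(x) = x⁴ - 2x - 1
f'(x) = 4x³ - 2
x₀ = 1.5

Newton-Raphson formula: x_{n+1} = x_n - f(x_n)/f'(x_n)

Iteration 1:
  f(1.500000) = 1.062500
  f'(1.500000) = 11.500000
  x_1 = 1.500000 - 1.062500/11.500000 = 1.407609
Iteration 2:
  f(1.407609) = 0.110579
  f'(1.407609) = 9.155931
  x_2 = 1.407609 - 0.110579/9.155931 = 1.395531
Iteration 3:
  f(1.395531) = 0.001724
  f'(1.395531) = 8.871234
  x_3 = 1.395531 - 0.001724/8.871234 = 1.395337
Iteration 4:
  f(1.395337) = 0.000000
  f'(1.395337) = 8.866692
  x_4 = 1.395337 - 0.000000/8.866692 = 1.395337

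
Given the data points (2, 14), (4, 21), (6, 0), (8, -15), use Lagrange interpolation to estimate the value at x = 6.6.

Lagrange interpolation formula:
P(x) = Σ yᵢ × Lᵢ(x)
where Lᵢ(x) = Π_{j≠i} (x - xⱼ)/(xᵢ - xⱼ)

L_0(6.6) = (6.6 - 4)/(2 - 4) × (6.6 - 6)/(2 - 6) × (6.6 - 8)/(2 - 8) = 0.045500
L_1(6.6) = (6.6 - 2)/(4 - 2) × (6.6 - 6)/(4 - 6) × (6.6 - 8)/(4 - 8) = -0.241500
L_2(6.6) = (6.6 - 2)/(6 - 2) × (6.6 - 4)/(6 - 4) × (6.6 - 8)/(6 - 8) = 1.046500
L_3(6.6) = (6.6 - 2)/(8 - 2) × (6.6 - 4)/(8 - 4) × (6.6 - 6)/(8 - 6) = 0.149500

P(6.6) = 14×L_0(6.6) + 21×L_1(6.6) + 0×L_2(6.6) + (-15)×L_3(6.6)
P(6.6) = -6.677000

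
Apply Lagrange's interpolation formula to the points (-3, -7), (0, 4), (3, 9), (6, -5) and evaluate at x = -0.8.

Lagrange interpolation formula:
P(x) = Σ yᵢ × Lᵢ(x)
where Lᵢ(x) = Π_{j≠i} (x - xⱼ)/(xᵢ - xⱼ)

L_0(-0.8) = (-0.8 - 0)/(-3 - 0) × (-0.8 - 3)/(-3 - 3) × (-0.8 - 6)/(-3 - 6) = 0.127605
L_1(-0.8) = (-0.8 - (-3))/(0 - (-3)) × (-0.8 - 3)/(0 - 3) × (-0.8 - 6)/(0 - 6) = 1.052741
L_2(-0.8) = (-0.8 - (-3))/(3 - (-3)) × (-0.8 - 0)/(3 - 0) × (-0.8 - 6)/(3 - 6) = -0.221630
L_3(-0.8) = (-0.8 - (-3))/(6 - (-3)) × (-0.8 - 0)/(6 - 0) × (-0.8 - 3)/(6 - 3) = 0.041284

P(-0.8) = (-7)×L_0(-0.8) + 4×L_1(-0.8) + 9×L_2(-0.8) + (-5)×L_3(-0.8)
P(-0.8) = 1.116642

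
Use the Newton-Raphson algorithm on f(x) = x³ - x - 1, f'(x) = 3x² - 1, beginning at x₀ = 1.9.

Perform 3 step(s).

f(x) = x³ - x - 1
f'(x) = 3x² - 1
x₀ = 1.9

Newton-Raphson formula: x_{n+1} = x_n - f(x_n)/f'(x_n)

Iteration 1:
  f(1.900000) = 3.959000
  f'(1.900000) = 9.830000
  x_1 = 1.900000 - 3.959000/9.830000 = 1.497253
Iteration 2:
  f(1.497253) = 0.859240
  f'(1.497253) = 5.725302
  x_2 = 1.497253 - 0.859240/5.725302 = 1.347176
Iteration 3:
  f(1.347176) = 0.097789
  f'(1.347176) = 4.444646
  x_3 = 1.347176 - 0.097789/4.444646 = 1.325174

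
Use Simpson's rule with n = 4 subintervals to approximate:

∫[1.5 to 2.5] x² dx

f(x) = x²
a = 1.5, b = 2.5, n = 4
h = (b - a)/n = 0.250000

Simpson's rule: (h/3)[f(x₀) + 4f(x₁) + 2f(x₂) + ... + f(xₙ)]

x_0 = 1.5000, f(x_0) = 2.250000, coefficient = 1
x_1 = 1.7500, f(x_1) = 3.062500, coefficient = 4
x_2 = 2.0000, f(x_2) = 4.000000, coefficient = 2
x_3 = 2.2500, f(x_3) = 5.062500, coefficient = 4
x_4 = 2.5000, f(x_4) = 6.250000, coefficient = 1

I ≈ (0.250000/3) × 49.000000 = 4.083333
Exact value: 4.083333
Error: 0.000000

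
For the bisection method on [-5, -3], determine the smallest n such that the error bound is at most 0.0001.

We need (b-a)/2^n ≤ 0.0001
(-3 - (-5))/2^n ≤ 0.0001
2/2^n ≤ 0.0001
2^n ≥ 20000
n ≥ log₂(20000) = 14.29
n ≥ 15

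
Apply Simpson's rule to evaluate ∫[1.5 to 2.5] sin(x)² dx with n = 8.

f(x) = sin(x)²
a = 1.5, b = 2.5, n = 8
h = (b - a)/n = 0.125000

Simpson's rule: (h/3)[f(x₀) + 4f(x₁) + 2f(x₂) + ... + f(xₙ)]

x_0 = 1.5000, f(x_0) = 0.994996, coefficient = 1
x_1 = 1.6250, f(x_1) = 0.997065, coefficient = 4
x_2 = 1.7500, f(x_2) = 0.968228, coefficient = 2
x_3 = 1.8750, f(x_3) = 0.910280, coefficient = 4
x_4 = 2.0000, f(x_4) = 0.826822, coefficient = 2
x_5 = 2.1250, f(x_5) = 0.723044, coefficient = 4
x_6 = 2.2500, f(x_6) = 0.605398, coefficient = 2
x_7 = 2.3750, f(x_7) = 0.481199, coefficient = 4
x_8 = 2.5000, f(x_8) = 0.358169, coefficient = 1

I ≈ (0.125000/3) × 18.600410 = 0.775017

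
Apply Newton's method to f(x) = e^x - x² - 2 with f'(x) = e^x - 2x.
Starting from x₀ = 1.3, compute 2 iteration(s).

f(x) = e^x - x² - 2
f'(x) = e^x - 2x
x₀ = 1.3

Newton-Raphson formula: x_{n+1} = x_n - f(x_n)/f'(x_n)

Iteration 1:
  f(1.300000) = -0.020703
  f'(1.300000) = 1.069297
  x_1 = 1.300000 - (-0.020703)/1.069297 = 1.319362
Iteration 2:
  f(1.319362) = 0.000317
  f'(1.319362) = 1.102309
  x_2 = 1.319362 - 0.000317/1.102309 = 1.319074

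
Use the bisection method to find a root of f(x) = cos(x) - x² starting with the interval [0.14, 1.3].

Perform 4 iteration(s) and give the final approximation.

f(x) = cos(x) - x²
Initial interval: [0.14, 1.3]

Iteration 1:
  c_1 = (0.140000 + 1.300000)/2 = 0.720000
  f(c_1) = f(0.720000) = 0.233406
  f(a) × f(c) ≥ 0, new interval: [0.720000, 1.300000]
Iteration 2:
  c_2 = (0.720000 + 1.300000)/2 = 1.010000
  f(c_2) = f(1.010000) = -0.488239
  f(a) × f(c) < 0, new interval: [0.720000, 1.010000]
Iteration 3:
  c_3 = (0.720000 + 1.010000)/2 = 0.865000
  f(c_3) = f(0.865000) = -0.099585
  f(a) × f(c) < 0, new interval: [0.720000, 0.865000]
Iteration 4:
  c_4 = (0.720000 + 0.865000)/2 = 0.792500
  f(c_4) = f(0.792500) = 0.074011
  f(a) × f(c) ≥ 0, new interval: [0.792500, 0.865000]

After 4 iteration(s), the approximation is c_4 = 0.792500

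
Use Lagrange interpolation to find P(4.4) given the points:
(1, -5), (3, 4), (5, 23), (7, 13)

Lagrange interpolation formula:
P(x) = Σ yᵢ × Lᵢ(x)
where Lᵢ(x) = Π_{j≠i} (x - xⱼ)/(xᵢ - xⱼ)

L_0(4.4) = (4.4 - 3)/(1 - 3) × (4.4 - 5)/(1 - 5) × (4.4 - 7)/(1 - 7) = -0.045500
L_1(4.4) = (4.4 - 1)/(3 - 1) × (4.4 - 5)/(3 - 5) × (4.4 - 7)/(3 - 7) = 0.331500
L_2(4.4) = (4.4 - 1)/(5 - 1) × (4.4 - 3)/(5 - 3) × (4.4 - 7)/(5 - 7) = 0.773500
L_3(4.4) = (4.4 - 1)/(7 - 1) × (4.4 - 3)/(7 - 3) × (4.4 - 5)/(7 - 5) = -0.059500

P(4.4) = (-5)×L_0(4.4) + 4×L_1(4.4) + 23×L_2(4.4) + 13×L_3(4.4)
P(4.4) = 18.570500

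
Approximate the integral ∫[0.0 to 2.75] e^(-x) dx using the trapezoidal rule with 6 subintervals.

f(x) = e^(-x)
a = 0.0, b = 2.75, n = 6
h = (b - a)/n = 0.458333

Trapezoidal rule: (h/2)[f(x₀) + 2f(x₁) + 2f(x₂) + ... + f(xₙ)]

x_0 = 0.0000, f(x_0) = 1.000000, coefficient = 1
x_1 = 0.4583, f(x_1) = 0.632337, coefficient = 2
x_2 = 0.9167, f(x_2) = 0.399850, coefficient = 2
x_3 = 1.3750, f(x_3) = 0.252840, coefficient = 2
x_4 = 1.8333, f(x_4) = 0.159880, coefficient = 2
x_5 = 2.2917, f(x_5) = 0.101098, coefficient = 2
x_6 = 2.7500, f(x_6) = 0.063928, coefficient = 1

I ≈ (0.458333/2) × 4.155935 = 0.952402
Exact value: 0.936072
Error: 0.016330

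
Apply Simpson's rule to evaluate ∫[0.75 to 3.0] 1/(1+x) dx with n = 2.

f(x) = 1/(1+x)
a = 0.75, b = 3.0, n = 2
h = (b - a)/n = 1.125000

Simpson's rule: (h/3)[f(x₀) + 4f(x₁) + 2f(x₂) + ... + f(xₙ)]

x_0 = 0.7500, f(x_0) = 0.571429, coefficient = 1
x_1 = 1.8750, f(x_1) = 0.347826, coefficient = 4
x_2 = 3.0000, f(x_2) = 0.250000, coefficient = 1

I ≈ (1.125000/3) × 2.212733 = 0.829775
Exact value: 0.826679
Error: 0.003096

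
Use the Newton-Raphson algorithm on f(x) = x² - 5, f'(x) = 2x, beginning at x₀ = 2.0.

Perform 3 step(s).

f(x) = x² - 5
f'(x) = 2x
x₀ = 2.0

Newton-Raphson formula: x_{n+1} = x_n - f(x_n)/f'(x_n)

Iteration 1:
  f(2.000000) = -1.000000
  f'(2.000000) = 4.000000
  x_1 = 2.000000 - (-1.000000)/4.000000 = 2.250000
Iteration 2:
  f(2.250000) = 0.062500
  f'(2.250000) = 4.500000
  x_2 = 2.250000 - 0.062500/4.500000 = 2.236111
Iteration 3:
  f(2.236111) = 0.000193
  f'(2.236111) = 4.472222
  x_3 = 2.236111 - 0.000193/4.472222 = 2.236068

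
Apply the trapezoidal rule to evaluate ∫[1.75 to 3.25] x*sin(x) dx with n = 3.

f(x) = x*sin(x)
a = 1.75, b = 3.25, n = 3
h = (b - a)/n = 0.500000

Trapezoidal rule: (h/2)[f(x₀) + 2f(x₁) + 2f(x₂) + ... + f(xₙ)]

x_0 = 1.7500, f(x_0) = 1.721975, coefficient = 1
x_1 = 2.2500, f(x_1) = 1.750665, coefficient = 2
x_2 = 2.7500, f(x_2) = 1.049568, coefficient = 2
x_3 = 3.2500, f(x_3) = -0.351634, coefficient = 1

I ≈ (0.500000/2) × 6.970806 = 1.742702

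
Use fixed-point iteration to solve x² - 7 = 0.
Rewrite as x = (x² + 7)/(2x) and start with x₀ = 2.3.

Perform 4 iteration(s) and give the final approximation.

Equation: x² - 7 = 0
Fixed-point form: x = (x² + 7)/(2x)
x₀ = 2.3

x_1 = g(2.300000) = 2.671739
x_2 = g(2.671739) = 2.645878
x_3 = g(2.645878) = 2.645751
x_4 = g(2.645751) = 2.645751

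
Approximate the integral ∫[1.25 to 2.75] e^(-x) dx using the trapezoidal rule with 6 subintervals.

f(x) = e^(-x)
a = 1.25, b = 2.75, n = 6
h = (b - a)/n = 0.250000

Trapezoidal rule: (h/2)[f(x₀) + 2f(x₁) + 2f(x₂) + ... + f(xₙ)]

x_0 = 1.2500, f(x_0) = 0.286505, coefficient = 1
x_1 = 1.5000, f(x_1) = 0.223130, coefficient = 2
x_2 = 1.7500, f(x_2) = 0.173774, coefficient = 2
x_3 = 2.0000, f(x_3) = 0.135335, coefficient = 2
x_4 = 2.2500, f(x_4) = 0.105399, coefficient = 2
x_5 = 2.5000, f(x_5) = 0.082085, coefficient = 2
x_6 = 2.7500, f(x_6) = 0.063928, coefficient = 1

I ≈ (0.250000/2) × 1.789880 = 0.223735
Exact value: 0.222577
Error: 0.001158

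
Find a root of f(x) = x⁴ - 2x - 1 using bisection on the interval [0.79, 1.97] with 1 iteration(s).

f(x) = x⁴ - 2x - 1
Initial interval: [0.79, 1.97]

Iteration 1:
  c_1 = (0.790000 + 1.970000)/2 = 1.380000
  f(c_1) = f(1.380000) = -0.133261
  f(a) × f(c) ≥ 0, new interval: [1.380000, 1.970000]

After 1 iteration(s), the approximation is c_1 = 1.380000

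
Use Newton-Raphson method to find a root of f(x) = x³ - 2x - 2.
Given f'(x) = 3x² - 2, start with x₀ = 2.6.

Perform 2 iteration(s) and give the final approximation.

f(x) = x³ - 2x - 2
f'(x) = 3x² - 2
x₀ = 2.6

Newton-Raphson formula: x_{n+1} = x_n - f(x_n)/f'(x_n)

Iteration 1:
  f(2.600000) = 10.376000
  f'(2.600000) = 18.280000
  x_1 = 2.600000 - 10.376000/18.280000 = 2.032385
Iteration 2:
  f(2.032385) = 2.330178
  f'(2.032385) = 10.391768
  x_2 = 2.032385 - 2.330178/10.391768 = 1.808152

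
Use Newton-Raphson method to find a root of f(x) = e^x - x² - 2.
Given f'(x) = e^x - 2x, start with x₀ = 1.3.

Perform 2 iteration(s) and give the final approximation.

f(x) = e^x - x² - 2
f'(x) = e^x - 2x
x₀ = 1.3

Newton-Raphson formula: x_{n+1} = x_n - f(x_n)/f'(x_n)

Iteration 1:
  f(1.300000) = -0.020703
  f'(1.300000) = 1.069297
  x_1 = 1.300000 - (-0.020703)/1.069297 = 1.319362
Iteration 2:
  f(1.319362) = 0.000317
  f'(1.319362) = 1.102309
  x_2 = 1.319362 - 0.000317/1.102309 = 1.319074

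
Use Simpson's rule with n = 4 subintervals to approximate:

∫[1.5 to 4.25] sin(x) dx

f(x) = sin(x)
a = 1.5, b = 4.25, n = 4
h = (b - a)/n = 0.687500

Simpson's rule: (h/3)[f(x₀) + 4f(x₁) + 2f(x₂) + ... + f(xₙ)]

x_0 = 1.5000, f(x_0) = 0.997495, coefficient = 1
x_1 = 2.1875, f(x_1) = 0.815789, coefficient = 4
x_2 = 2.8750, f(x_2) = 0.263446, coefficient = 2
x_3 = 3.5625, f(x_3) = -0.408589, coefficient = 4
x_4 = 4.2500, f(x_4) = -0.894989, coefficient = 1

I ≈ (0.687500/3) × 2.258200 = 0.517504
Exact value: 0.516825
Error: 0.000679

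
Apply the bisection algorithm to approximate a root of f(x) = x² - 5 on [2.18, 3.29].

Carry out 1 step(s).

f(x) = x² - 5
Initial interval: [2.18, 3.29]

Iteration 1:
  c_1 = (2.180000 + 3.290000)/2 = 2.735000
  f(c_1) = f(2.735000) = 2.480225
  f(a) × f(c) < 0, new interval: [2.180000, 2.735000]

After 1 iteration(s), the approximation is c_1 = 2.735000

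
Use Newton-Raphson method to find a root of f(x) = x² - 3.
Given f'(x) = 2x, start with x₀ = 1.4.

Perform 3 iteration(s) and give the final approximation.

f(x) = x² - 3
f'(x) = 2x
x₀ = 1.4

Newton-Raphson formula: x_{n+1} = x_n - f(x_n)/f'(x_n)

Iteration 1:
  f(1.400000) = -1.040000
  f'(1.400000) = 2.800000
  x_1 = 1.400000 - (-1.040000)/2.800000 = 1.771429
Iteration 2:
  f(1.771429) = 0.137959
  f'(1.771429) = 3.542857
  x_2 = 1.771429 - 0.137959/3.542857 = 1.732488
Iteration 3:
  f(1.732488) = 0.001516
  f'(1.732488) = 3.464977
  x_3 = 1.732488 - 0.001516/3.464977 = 1.732051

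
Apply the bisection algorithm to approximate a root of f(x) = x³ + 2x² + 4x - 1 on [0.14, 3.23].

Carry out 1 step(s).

f(x) = x³ + 2x² + 4x - 1
Initial interval: [0.14, 3.23]

Iteration 1:
  c_1 = (0.140000 + 3.230000)/2 = 1.685000
  f(c_1) = f(1.685000) = 16.202544
  f(a) × f(c) < 0, new interval: [0.140000, 1.685000]

After 1 iteration(s), the approximation is c_1 = 1.685000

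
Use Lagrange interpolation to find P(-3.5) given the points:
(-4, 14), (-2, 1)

Lagrange interpolation formula:
P(x) = Σ yᵢ × Lᵢ(x)
where Lᵢ(x) = Π_{j≠i} (x - xⱼ)/(xᵢ - xⱼ)

L_0(-3.5) = (-3.5 - (-2))/(-4 - (-2)) = 0.750000
L_1(-3.5) = (-3.5 - (-4))/(-2 - (-4)) = 0.250000

P(-3.5) = 14×L_0(-3.5) + 1×L_1(-3.5)
P(-3.5) = 10.750000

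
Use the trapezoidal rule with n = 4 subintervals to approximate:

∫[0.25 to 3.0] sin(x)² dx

f(x) = sin(x)²
a = 0.25, b = 3.0, n = 4
h = (b - a)/n = 0.687500

Trapezoidal rule: (h/2)[f(x₀) + 2f(x₁) + 2f(x₂) + ... + f(xₙ)]

x_0 = 0.2500, f(x_0) = 0.061209, coefficient = 1
x_1 = 0.9375, f(x_1) = 0.649767, coefficient = 2
x_2 = 1.6250, f(x_2) = 0.997065, coefficient = 2
x_3 = 2.3125, f(x_3) = 0.543639, coefficient = 2
x_4 = 3.0000, f(x_4) = 0.019915, coefficient = 1

I ≈ (0.687500/2) × 4.462065 = 1.533835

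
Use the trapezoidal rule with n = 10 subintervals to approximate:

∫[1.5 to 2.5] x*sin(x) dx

f(x) = x*sin(x)
a = 1.5, b = 2.5, n = 10
h = (b - a)/n = 0.100000

Trapezoidal rule: (h/2)[f(x₀) + 2f(x₁) + 2f(x₂) + ... + f(xₙ)]

x_0 = 1.5000, f(x_0) = 1.496242, coefficient = 1
x_1 = 1.6000, f(x_1) = 1.599318, coefficient = 2
x_2 = 1.7000, f(x_2) = 1.685830, coefficient = 2
x_3 = 1.8000, f(x_3) = 1.752926, coefficient = 2
x_4 = 1.9000, f(x_4) = 1.797970, coefficient = 2
x_5 = 2.0000, f(x_5) = 1.818595, coefficient = 2
x_6 = 2.1000, f(x_6) = 1.812740, coefficient = 2
x_7 = 2.2000, f(x_7) = 1.778692, coefficient = 2
x_8 = 2.3000, f(x_8) = 1.715122, coefficient = 2
x_9 = 2.4000, f(x_9) = 1.621112, coefficient = 2
x_10 = 2.5000, f(x_10) = 1.496180, coefficient = 1

I ≈ (0.100000/2) × 34.157031 = 1.707852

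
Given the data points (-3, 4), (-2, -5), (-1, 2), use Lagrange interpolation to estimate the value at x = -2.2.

Lagrange interpolation formula:
P(x) = Σ yᵢ × Lᵢ(x)
where Lᵢ(x) = Π_{j≠i} (x - xⱼ)/(xᵢ - xⱼ)

L_0(-2.2) = (-2.2 - (-2))/(-3 - (-2)) × (-2.2 - (-1))/(-3 - (-1)) = 0.120000
L_1(-2.2) = (-2.2 - (-3))/(-2 - (-3)) × (-2.2 - (-1))/(-2 - (-1)) = 0.960000
L_2(-2.2) = (-2.2 - (-3))/(-1 - (-3)) × (-2.2 - (-2))/(-1 - (-2)) = -0.080000

P(-2.2) = 4×L_0(-2.2) + (-5)×L_1(-2.2) + 2×L_2(-2.2)
P(-2.2) = -4.480000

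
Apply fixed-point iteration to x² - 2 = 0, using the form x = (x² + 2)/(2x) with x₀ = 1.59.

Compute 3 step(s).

Equation: x² - 2 = 0
Fixed-point form: x = (x² + 2)/(2x)
x₀ = 1.59

x_1 = g(1.590000) = 1.423931
x_2 = g(1.423931) = 1.414247
x_3 = g(1.414247) = 1.414214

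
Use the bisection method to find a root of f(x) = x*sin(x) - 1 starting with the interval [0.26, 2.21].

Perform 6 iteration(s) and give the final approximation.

f(x) = x*sin(x) - 1
Initial interval: [0.26, 2.21]

Iteration 1:
  c_1 = (0.260000 + 2.210000)/2 = 1.235000
  f(c_1) = f(1.235000) = 0.166023
  f(a) × f(c) < 0, new interval: [0.260000, 1.235000]
Iteration 2:
  c_2 = (0.260000 + 1.235000)/2 = 0.747500
  f(c_2) = f(0.747500) = -0.491844
  f(a) × f(c) ≥ 0, new interval: [0.747500, 1.235000]
Iteration 3:
  c_3 = (0.747500 + 1.235000)/2 = 0.991250
  f(c_3) = f(0.991250) = -0.170610
  f(a) × f(c) ≥ 0, new interval: [0.991250, 1.235000]
Iteration 4:
  c_4 = (0.991250 + 1.235000)/2 = 1.113125
  f(c_4) = f(1.113125) = -0.001434
  f(a) × f(c) ≥ 0, new interval: [1.113125, 1.235000]
Iteration 5:
  c_5 = (1.113125 + 1.235000)/2 = 1.174062
  f(c_5) = f(1.174062) = 0.082871
  f(a) × f(c) < 0, new interval: [1.113125, 1.174062]
Iteration 6:
  c_6 = (1.113125 + 1.174062)/2 = 1.143594
  f(c_6) = f(1.143594) = 0.040817
  f(a) × f(c) < 0, new interval: [1.113125, 1.143594]

After 6 iteration(s), the approximation is c_6 = 1.143594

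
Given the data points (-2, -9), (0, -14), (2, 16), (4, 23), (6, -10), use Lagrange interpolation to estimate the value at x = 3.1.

Lagrange interpolation formula:
P(x) = Σ yᵢ × Lᵢ(x)
where Lᵢ(x) = Π_{j≠i} (x - xⱼ)/(xᵢ - xⱼ)

L_0(3.1) = (3.1 - 0)/(-2 - 0) × (3.1 - 2)/(-2 - 2) × (3.1 - 4)/(-2 - 4) × (3.1 - 6)/(-2 - 6) = 0.023177
L_1(3.1) = (3.1 - (-2))/(0 - (-2)) × (3.1 - 2)/(0 - 2) × (3.1 - 4)/(0 - 4) × (3.1 - 6)/(0 - 6) = -0.152522
L_2(3.1) = (3.1 - (-2))/(2 - (-2)) × (3.1 - 0)/(2 - 0) × (3.1 - 4)/(2 - 4) × (3.1 - 6)/(2 - 6) = 0.644752
L_3(3.1) = (3.1 - (-2))/(4 - (-2)) × (3.1 - 0)/(4 - 0) × (3.1 - 2)/(4 - 2) × (3.1 - 6)/(4 - 6) = 0.525353
L_4(3.1) = (3.1 - (-2))/(6 - (-2)) × (3.1 - 0)/(6 - 0) × (3.1 - 2)/(6 - 2) × (3.1 - 4)/(6 - 4) = -0.040760

P(3.1) = (-9)×L_0(3.1) + (-14)×L_1(3.1) + 16×L_2(3.1) + 23×L_3(3.1) + (-10)×L_4(3.1)
P(3.1) = 24.733459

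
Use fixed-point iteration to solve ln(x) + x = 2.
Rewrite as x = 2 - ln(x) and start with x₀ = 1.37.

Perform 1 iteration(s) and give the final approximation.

Equation: ln(x) + x = 2
Fixed-point form: x = 2 - ln(x)
x₀ = 1.37

x_1 = g(1.370000) = 1.685189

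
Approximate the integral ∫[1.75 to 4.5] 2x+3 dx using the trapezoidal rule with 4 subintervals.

f(x) = 2x+3
a = 1.75, b = 4.5, n = 4
h = (b - a)/n = 0.687500

Trapezoidal rule: (h/2)[f(x₀) + 2f(x₁) + 2f(x₂) + ... + f(xₙ)]

x_0 = 1.7500, f(x_0) = 6.500000, coefficient = 1
x_1 = 2.4375, f(x_1) = 7.875000, coefficient = 2
x_2 = 3.1250, f(x_2) = 9.250000, coefficient = 2
x_3 = 3.8125, f(x_3) = 10.625000, coefficient = 2
x_4 = 4.5000, f(x_4) = 12.000000, coefficient = 1

I ≈ (0.687500/2) × 74.000000 = 25.437500
Exact value: 25.437500
Error: 0.000000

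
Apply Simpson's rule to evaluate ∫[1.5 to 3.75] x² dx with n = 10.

f(x) = x²
a = 1.5, b = 3.75, n = 10
h = (b - a)/n = 0.225000

Simpson's rule: (h/3)[f(x₀) + 4f(x₁) + 2f(x₂) + ... + f(xₙ)]

x_0 = 1.5000, f(x_0) = 2.250000, coefficient = 1
x_1 = 1.7250, f(x_1) = 2.975625, coefficient = 4
x_2 = 1.9500, f(x_2) = 3.802500, coefficient = 2
x_3 = 2.1750, f(x_3) = 4.730625, coefficient = 4
x_4 = 2.4000, f(x_4) = 5.760000, coefficient = 2
x_5 = 2.6250, f(x_5) = 6.890625, coefficient = 4
x_6 = 2.8500, f(x_6) = 8.122500, coefficient = 2
x_7 = 3.0750, f(x_7) = 9.455625, coefficient = 4
x_8 = 3.3000, f(x_8) = 10.890000, coefficient = 2
x_9 = 3.5250, f(x_9) = 12.425625, coefficient = 4
x_10 = 3.7500, f(x_10) = 14.062500, coefficient = 1

I ≈ (0.225000/3) × 219.375000 = 16.453125
Exact value: 16.453125
Error: 0.000000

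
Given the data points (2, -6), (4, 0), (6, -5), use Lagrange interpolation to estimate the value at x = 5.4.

Lagrange interpolation formula:
P(x) = Σ yᵢ × Lᵢ(x)
where Lᵢ(x) = Π_{j≠i} (x - xⱼ)/(xᵢ - xⱼ)

L_0(5.4) = (5.4 - 4)/(2 - 4) × (5.4 - 6)/(2 - 6) = -0.105000
L_1(5.4) = (5.4 - 2)/(4 - 2) × (5.4 - 6)/(4 - 6) = 0.510000
L_2(5.4) = (5.4 - 2)/(6 - 2) × (5.4 - 4)/(6 - 4) = 0.595000

P(5.4) = (-6)×L_0(5.4) + 0×L_1(5.4) + (-5)×L_2(5.4)
P(5.4) = -2.345000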